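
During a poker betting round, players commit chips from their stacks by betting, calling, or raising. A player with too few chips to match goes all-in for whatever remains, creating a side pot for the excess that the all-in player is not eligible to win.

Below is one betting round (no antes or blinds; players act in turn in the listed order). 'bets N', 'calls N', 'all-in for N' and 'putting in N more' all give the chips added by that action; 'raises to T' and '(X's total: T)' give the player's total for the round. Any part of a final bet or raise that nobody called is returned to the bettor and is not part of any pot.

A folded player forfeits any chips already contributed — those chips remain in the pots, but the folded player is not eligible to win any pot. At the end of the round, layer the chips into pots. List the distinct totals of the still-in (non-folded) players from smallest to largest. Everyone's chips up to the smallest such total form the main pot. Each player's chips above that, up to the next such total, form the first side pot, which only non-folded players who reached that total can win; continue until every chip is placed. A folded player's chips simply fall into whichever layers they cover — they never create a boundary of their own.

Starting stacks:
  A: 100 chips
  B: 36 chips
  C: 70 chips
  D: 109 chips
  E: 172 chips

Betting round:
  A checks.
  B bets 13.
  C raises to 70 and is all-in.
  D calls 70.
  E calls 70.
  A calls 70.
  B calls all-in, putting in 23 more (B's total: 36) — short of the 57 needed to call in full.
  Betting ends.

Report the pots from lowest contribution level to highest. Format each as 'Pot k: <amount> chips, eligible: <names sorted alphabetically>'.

Pot 1: 180 chips, eligible: A, B, C, D, E
Pot 2: 136 chips, eligible: A, C, D, E

Derivation:
Contributions: A=70, B=36, C=70, D=70, E=70
Pot levels (distinct totals of non-folded players): 36, 70
Layer 1-36: 36 each from A, B, C, D, E = 36*5 = 180 chips; eligible A, B, C, D, E
Layer 37-70: 34 each from A, C, D, E = 34*4 = 136 chips; eligible A, C, D, E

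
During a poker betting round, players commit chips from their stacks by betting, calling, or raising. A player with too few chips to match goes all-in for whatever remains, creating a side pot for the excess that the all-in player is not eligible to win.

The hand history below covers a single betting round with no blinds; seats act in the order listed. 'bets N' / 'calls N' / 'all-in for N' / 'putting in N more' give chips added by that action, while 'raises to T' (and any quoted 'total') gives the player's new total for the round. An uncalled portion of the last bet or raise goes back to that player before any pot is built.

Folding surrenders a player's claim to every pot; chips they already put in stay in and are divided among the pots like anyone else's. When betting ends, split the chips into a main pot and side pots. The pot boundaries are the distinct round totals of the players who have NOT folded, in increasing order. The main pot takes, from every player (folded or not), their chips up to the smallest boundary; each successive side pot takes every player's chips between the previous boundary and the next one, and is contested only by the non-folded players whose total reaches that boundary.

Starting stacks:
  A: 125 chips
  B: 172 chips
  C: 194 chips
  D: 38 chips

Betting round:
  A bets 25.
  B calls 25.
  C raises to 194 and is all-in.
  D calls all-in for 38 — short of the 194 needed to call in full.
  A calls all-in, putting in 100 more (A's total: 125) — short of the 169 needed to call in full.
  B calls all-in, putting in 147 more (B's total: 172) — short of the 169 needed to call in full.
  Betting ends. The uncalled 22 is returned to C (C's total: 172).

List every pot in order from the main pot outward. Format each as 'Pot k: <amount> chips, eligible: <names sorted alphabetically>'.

Contributions (after 22 returned to C): A=125, B=172, C=172, D=38
Pot levels (distinct totals of non-folded players): 38, 125, 172
Layer 1-38: 38 each from A, B, C, D = 38*4 = 152 chips; eligible A, B, C, D
Layer 39-125: 87 each from A, B, C = 87*3 = 261 chips; eligible A, B, C
Layer 126-172: 47 each from B, C = 47*2 = 94 chips; eligible B, C

Pot 1: 152 chips, eligible: A, B, C, D
Pot 2: 261 chips, eligible: A, B, C
Pot 3: 94 chips, eligible: B, C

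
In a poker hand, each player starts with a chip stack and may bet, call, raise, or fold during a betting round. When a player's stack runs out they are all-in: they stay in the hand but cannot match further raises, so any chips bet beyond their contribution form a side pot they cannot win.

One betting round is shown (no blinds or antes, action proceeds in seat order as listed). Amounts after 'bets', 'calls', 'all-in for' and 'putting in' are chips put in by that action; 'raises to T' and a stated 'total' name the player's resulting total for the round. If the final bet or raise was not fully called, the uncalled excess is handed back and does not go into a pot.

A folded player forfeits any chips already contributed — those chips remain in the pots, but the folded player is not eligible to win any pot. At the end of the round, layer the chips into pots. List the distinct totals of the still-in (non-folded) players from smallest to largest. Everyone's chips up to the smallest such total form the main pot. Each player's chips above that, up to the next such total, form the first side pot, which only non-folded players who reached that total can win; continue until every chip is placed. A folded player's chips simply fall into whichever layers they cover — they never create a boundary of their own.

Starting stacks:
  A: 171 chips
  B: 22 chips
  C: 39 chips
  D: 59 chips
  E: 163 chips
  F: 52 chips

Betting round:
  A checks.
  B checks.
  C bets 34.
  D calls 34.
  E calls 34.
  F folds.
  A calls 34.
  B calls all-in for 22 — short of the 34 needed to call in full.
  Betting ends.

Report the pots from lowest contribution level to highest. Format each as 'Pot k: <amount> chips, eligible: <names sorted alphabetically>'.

Pot 1: 110 chips, eligible: A, B, C, D, E
Pot 2: 48 chips, eligible: A, C, D, E

Derivation:
Contributions: A=34, B=22, C=34, D=34, E=34
Folded: F
Pot levels (distinct totals of non-folded players): 22, 34
Layer 1-22: 22 each from A, B, C, D, E = 22*5 = 110 chips; eligible A, B, C, D, E
Layer 23-34: 12 each from A, C, D, E = 12*4 = 48 chips; eligible A, C, D, E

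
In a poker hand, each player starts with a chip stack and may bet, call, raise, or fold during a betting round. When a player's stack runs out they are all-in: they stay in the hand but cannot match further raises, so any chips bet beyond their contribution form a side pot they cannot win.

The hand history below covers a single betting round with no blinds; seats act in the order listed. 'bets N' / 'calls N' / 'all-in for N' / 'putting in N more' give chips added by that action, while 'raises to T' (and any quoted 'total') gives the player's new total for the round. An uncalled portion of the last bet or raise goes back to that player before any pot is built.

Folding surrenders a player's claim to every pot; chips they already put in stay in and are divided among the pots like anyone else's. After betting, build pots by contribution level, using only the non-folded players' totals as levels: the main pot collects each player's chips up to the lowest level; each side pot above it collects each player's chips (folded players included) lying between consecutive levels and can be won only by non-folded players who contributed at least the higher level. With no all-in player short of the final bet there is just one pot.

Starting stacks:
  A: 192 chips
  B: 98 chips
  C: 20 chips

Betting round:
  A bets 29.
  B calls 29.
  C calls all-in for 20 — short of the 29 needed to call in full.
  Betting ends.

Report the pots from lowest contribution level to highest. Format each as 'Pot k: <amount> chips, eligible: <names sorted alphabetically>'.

Contributions: A=29, B=29, C=20
Pot levels (distinct totals of non-folded players): 20, 29
Layer 1-20: 20 each from A, B, C = 20*3 = 60 chips; eligible A, B, C
Layer 21-29: 9 each from A, B = 9*2 = 18 chips; eligible A, B

Pot 1: 60 chips, eligible: A, B, C
Pot 2: 18 chips, eligible: A, B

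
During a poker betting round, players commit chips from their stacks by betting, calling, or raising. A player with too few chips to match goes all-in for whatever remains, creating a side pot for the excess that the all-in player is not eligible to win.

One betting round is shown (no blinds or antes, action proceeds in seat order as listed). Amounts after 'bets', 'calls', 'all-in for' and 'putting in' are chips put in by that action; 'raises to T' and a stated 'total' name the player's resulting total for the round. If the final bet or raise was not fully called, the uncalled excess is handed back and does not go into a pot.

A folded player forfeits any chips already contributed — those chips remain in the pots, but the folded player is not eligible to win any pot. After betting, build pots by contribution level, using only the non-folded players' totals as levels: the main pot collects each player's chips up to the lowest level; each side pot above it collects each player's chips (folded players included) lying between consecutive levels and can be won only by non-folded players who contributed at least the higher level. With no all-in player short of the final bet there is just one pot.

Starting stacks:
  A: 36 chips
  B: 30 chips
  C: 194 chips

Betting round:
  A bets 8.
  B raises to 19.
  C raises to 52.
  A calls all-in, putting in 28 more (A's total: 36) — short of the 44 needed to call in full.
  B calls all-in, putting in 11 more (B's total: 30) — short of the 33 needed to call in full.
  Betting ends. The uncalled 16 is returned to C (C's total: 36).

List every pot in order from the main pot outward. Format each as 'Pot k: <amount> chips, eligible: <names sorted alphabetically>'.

Pot 1: 90 chips, eligible: A, B, C
Pot 2: 12 chips, eligible: A, C

Derivation:
Contributions (after 16 returned to C): A=36, B=30, C=36
Pot levels (distinct totals of non-folded players): 30, 36
Layer 1-30: 30 each from A, B, C = 30*3 = 90 chips; eligible A, B, C
Layer 31-36: 6 each from A, C = 6*2 = 12 chips; eligible A, C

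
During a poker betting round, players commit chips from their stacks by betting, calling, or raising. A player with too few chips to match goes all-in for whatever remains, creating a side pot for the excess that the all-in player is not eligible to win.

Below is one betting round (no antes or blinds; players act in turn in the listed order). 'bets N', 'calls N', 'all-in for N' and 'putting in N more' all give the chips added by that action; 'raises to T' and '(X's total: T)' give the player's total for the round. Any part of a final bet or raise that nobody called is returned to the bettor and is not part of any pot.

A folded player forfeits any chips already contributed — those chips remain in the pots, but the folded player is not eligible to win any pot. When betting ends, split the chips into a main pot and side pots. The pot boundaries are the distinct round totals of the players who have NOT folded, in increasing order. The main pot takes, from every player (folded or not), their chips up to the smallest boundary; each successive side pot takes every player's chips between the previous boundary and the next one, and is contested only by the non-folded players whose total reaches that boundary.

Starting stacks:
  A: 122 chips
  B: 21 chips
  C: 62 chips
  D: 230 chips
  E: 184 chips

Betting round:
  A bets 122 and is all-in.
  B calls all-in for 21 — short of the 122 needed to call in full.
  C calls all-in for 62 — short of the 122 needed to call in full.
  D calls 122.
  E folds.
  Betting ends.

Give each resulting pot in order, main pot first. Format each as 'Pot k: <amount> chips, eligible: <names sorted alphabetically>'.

Contributions: A=122, B=21, C=62, D=122
Folded: E
Pot levels (distinct totals of non-folded players): 21, 62, 122
Layer 1-21: 21 each from A, B, C, D = 21*4 = 84 chips; eligible A, B, C, D
Layer 22-62: 41 each from A, C, D = 41*3 = 123 chips; eligible A, C, D
Layer 63-122: 60 each from A, D = 60*2 = 120 chips; eligible A, D

Pot 1: 84 chips, eligible: A, B, C, D
Pot 2: 123 chips, eligible: A, C, D
Pot 3: 120 chips, eligible: A, D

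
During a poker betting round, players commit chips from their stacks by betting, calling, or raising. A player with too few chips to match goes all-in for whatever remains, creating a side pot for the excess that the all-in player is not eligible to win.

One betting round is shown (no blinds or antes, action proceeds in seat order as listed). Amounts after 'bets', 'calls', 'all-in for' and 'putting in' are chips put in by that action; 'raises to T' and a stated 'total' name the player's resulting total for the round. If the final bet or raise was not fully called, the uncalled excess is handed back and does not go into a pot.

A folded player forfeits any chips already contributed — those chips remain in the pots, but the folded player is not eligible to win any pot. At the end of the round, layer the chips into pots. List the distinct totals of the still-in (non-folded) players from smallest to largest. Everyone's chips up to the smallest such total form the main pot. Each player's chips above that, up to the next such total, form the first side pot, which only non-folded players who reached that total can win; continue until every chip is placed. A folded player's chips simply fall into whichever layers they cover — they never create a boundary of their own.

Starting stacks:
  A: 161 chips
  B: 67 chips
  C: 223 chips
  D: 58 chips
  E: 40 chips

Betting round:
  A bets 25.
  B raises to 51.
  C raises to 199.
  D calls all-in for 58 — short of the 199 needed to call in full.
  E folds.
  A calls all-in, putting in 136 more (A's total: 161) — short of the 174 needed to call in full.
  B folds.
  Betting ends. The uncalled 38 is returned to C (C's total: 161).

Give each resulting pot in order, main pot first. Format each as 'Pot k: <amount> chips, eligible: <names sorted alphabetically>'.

Pot 1: 225 chips, eligible: A, C, D
Pot 2: 206 chips, eligible: A, C

Derivation:
Contributions (after 38 returned to C): A=161, B=51, C=161, D=58
Folded: B, E
Pot levels (distinct totals of non-folded players): 58, 161
Layer 1-58: A 58 + B 51 + C 58 + D 58 = 225 chips; eligible A, C, D
Layer 59-161: 103 each from A, C = 103*2 = 206 chips; eligible A, C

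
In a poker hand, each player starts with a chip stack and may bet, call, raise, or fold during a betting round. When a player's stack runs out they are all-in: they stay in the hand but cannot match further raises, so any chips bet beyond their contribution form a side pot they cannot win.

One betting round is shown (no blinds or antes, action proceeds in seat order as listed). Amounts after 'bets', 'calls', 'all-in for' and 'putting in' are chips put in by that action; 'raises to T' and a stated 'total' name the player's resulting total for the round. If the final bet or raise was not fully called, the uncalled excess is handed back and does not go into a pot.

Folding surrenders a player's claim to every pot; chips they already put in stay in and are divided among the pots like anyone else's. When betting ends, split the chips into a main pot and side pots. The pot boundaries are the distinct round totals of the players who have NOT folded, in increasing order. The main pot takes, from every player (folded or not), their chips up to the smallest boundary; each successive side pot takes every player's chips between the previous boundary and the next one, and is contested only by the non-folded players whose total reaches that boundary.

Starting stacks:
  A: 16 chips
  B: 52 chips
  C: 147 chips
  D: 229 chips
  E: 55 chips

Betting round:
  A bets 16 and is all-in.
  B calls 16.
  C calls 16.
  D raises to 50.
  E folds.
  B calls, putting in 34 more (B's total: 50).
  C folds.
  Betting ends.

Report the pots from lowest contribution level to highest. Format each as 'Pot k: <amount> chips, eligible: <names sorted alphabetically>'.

Pot 1: 64 chips, eligible: A, B, D
Pot 2: 68 chips, eligible: B, D

Derivation:
Contributions: A=16, B=50, C=16, D=50
Folded: C, E
Pot levels (distinct totals of non-folded players): 16, 50
Layer 1-16: 16 each from A, B, C, D = 16*4 = 64 chips; eligible A, B, D
Layer 17-50: 34 each from B, D = 34*2 = 68 chips; eligible B, D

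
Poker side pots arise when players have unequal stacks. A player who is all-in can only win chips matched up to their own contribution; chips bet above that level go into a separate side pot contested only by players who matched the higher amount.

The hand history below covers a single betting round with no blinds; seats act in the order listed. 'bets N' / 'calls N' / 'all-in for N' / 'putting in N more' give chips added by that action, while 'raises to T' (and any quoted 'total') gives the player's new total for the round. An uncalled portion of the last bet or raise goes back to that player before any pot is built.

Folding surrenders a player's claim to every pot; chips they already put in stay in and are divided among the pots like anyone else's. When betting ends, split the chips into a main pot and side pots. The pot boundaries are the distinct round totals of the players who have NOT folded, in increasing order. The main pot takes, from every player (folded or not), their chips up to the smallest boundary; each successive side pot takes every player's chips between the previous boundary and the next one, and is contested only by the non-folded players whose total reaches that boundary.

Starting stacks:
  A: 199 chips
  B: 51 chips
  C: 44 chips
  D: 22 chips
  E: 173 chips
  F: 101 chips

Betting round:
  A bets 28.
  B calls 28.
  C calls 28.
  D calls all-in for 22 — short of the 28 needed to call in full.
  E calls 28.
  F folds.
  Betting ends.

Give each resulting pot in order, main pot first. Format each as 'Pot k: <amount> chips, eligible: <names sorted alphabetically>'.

Pot 1: 110 chips, eligible: A, B, C, D, E
Pot 2: 24 chips, eligible: A, B, C, E

Derivation:
Contributions: A=28, B=28, C=28, D=22, E=28
Folded: F
Pot levels (distinct totals of non-folded players): 22, 28
Layer 1-22: 22 each from A, B, C, D, E = 22*5 = 110 chips; eligible A, B, C, D, E
Layer 23-28: 6 each from A, B, C, E = 6*4 = 24 chips; eligible A, B, C, E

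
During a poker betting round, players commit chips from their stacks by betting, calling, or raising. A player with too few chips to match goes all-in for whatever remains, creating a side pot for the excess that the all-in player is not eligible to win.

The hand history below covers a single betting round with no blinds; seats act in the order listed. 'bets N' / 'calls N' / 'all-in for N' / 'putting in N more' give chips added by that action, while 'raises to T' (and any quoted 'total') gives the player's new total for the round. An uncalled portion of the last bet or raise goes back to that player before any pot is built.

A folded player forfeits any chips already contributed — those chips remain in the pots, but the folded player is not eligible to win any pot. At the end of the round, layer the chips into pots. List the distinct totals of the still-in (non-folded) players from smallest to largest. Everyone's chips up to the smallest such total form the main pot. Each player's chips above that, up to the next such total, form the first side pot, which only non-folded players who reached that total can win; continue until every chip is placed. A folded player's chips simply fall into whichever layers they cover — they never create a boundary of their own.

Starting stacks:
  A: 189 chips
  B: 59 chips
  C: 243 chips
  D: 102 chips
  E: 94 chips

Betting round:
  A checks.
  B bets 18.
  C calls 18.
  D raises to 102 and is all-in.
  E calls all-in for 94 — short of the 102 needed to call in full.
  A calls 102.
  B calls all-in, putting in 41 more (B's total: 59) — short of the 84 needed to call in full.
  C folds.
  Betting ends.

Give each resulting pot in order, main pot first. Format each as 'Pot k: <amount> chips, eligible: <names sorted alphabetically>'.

Pot 1: 254 chips, eligible: A, B, D, E
Pot 2: 105 chips, eligible: A, D, E
Pot 3: 16 chips, eligible: A, D

Derivation:
Contributions: A=102, B=59, C=18, D=102, E=94
Folded: C
Pot levels (distinct totals of non-folded players): 59, 94, 102
Layer 1-59: A 59 + B 59 + C 18 + D 59 + E 59 = 254 chips; eligible A, B, D, E
Layer 60-94: 35 each from A, D, E = 35*3 = 105 chips; eligible A, D, E
Layer 95-102: 8 each from A, D = 8*2 = 16 chips; eligible A, D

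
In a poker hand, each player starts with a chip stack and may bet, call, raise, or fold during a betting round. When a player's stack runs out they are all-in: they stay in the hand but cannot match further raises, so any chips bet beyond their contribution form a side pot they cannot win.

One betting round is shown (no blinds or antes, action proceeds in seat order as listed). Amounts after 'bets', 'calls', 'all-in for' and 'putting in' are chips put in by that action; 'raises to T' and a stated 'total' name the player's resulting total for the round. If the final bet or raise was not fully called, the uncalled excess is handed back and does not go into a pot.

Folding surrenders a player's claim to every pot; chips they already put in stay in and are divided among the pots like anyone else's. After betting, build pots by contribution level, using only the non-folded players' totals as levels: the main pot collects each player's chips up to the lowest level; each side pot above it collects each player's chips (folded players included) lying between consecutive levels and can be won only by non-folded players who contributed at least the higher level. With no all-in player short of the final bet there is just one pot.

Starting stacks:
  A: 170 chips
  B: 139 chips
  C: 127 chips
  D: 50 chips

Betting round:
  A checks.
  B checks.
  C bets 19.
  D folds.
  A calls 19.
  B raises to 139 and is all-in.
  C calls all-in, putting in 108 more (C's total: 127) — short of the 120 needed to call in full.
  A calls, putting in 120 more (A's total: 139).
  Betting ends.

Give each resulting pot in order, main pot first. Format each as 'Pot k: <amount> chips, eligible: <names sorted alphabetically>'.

Contributions: A=139, B=139, C=127
Folded: D
Pot levels (distinct totals of non-folded players): 127, 139
Layer 1-127: 127 each from A, B, C = 127*3 = 381 chips; eligible A, B, C
Layer 128-139: 12 each from A, B = 12*2 = 24 chips; eligible A, B

Pot 1: 381 chips, eligible: A, B, C
Pot 2: 24 chips, eligible: A, B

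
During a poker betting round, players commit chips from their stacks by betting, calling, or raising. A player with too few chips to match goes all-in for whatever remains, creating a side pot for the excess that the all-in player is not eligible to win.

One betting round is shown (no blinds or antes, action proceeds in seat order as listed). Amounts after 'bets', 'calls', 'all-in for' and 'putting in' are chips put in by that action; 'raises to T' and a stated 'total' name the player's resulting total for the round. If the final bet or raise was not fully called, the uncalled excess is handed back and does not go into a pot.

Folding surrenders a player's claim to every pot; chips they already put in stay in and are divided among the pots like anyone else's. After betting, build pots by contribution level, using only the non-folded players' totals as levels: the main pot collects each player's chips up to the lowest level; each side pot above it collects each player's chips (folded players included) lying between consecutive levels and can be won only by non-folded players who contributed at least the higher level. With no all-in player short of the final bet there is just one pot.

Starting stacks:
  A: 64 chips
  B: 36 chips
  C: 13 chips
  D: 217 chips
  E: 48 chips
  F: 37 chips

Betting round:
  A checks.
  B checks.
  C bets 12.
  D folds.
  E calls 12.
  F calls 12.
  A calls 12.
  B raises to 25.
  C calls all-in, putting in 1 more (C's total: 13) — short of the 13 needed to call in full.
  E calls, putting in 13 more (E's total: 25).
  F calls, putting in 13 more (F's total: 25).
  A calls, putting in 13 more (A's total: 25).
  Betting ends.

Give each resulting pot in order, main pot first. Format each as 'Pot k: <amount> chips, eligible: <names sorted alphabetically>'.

Pot 1: 65 chips, eligible: A, B, C, E, F
Pot 2: 48 chips, eligible: A, B, E, F

Derivation:
Contributions: A=25, B=25, C=13, E=25, F=25
Folded: D
Pot levels (distinct totals of non-folded players): 13, 25
Layer 1-13: 13 each from A, B, C, E, F = 13*5 = 65 chips; eligible A, B, C, E, F
Layer 14-25: 12 each from A, B, E, F = 12*4 = 48 chips; eligible A, B, E, F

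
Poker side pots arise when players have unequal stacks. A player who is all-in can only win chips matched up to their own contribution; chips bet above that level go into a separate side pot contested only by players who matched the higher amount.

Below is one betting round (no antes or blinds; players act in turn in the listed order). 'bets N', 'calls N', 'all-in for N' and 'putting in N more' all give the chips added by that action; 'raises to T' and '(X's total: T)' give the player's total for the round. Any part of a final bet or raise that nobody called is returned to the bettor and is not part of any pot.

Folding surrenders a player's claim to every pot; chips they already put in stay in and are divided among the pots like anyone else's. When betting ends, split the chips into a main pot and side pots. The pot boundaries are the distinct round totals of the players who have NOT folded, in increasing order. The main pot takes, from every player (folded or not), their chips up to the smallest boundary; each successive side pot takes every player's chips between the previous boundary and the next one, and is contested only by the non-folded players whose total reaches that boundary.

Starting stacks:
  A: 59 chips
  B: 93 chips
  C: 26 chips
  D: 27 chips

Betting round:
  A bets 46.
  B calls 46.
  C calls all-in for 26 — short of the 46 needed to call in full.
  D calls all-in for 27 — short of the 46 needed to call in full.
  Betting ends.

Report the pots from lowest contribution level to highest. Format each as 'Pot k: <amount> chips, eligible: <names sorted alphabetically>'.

Pot 1: 104 chips, eligible: A, B, C, D
Pot 2: 3 chips, eligible: A, B, D
Pot 3: 38 chips, eligible: A, B

Derivation:
Contributions: A=46, B=46, C=26, D=27
Pot levels (distinct totals of non-folded players): 26, 27, 46
Layer 1-26: 26 each from A, B, C, D = 26*4 = 104 chips; eligible A, B, C, D
Layer 27-27: 1 each from A, B, D = 1*3 = 3 chips; eligible A, B, D
Layer 28-46: 19 each from A, B = 19*2 = 38 chips; eligible A, B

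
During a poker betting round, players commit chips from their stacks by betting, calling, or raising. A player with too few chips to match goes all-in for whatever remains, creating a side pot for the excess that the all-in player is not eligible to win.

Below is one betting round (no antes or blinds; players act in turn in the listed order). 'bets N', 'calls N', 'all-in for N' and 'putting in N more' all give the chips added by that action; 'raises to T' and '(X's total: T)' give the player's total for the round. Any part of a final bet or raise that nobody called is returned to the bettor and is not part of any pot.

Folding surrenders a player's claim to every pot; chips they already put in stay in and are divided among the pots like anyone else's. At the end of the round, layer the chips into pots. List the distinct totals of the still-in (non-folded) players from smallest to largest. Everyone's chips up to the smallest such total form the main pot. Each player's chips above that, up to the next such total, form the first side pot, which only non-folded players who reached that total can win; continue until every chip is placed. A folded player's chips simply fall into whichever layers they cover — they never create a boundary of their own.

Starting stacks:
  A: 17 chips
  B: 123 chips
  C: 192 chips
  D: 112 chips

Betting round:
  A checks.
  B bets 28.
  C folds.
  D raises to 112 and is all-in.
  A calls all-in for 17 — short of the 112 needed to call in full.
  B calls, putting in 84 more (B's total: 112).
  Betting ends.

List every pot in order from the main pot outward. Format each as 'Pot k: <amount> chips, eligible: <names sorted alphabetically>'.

Pot 1: 51 chips, eligible: A, B, D
Pot 2: 190 chips, eligible: B, D

Derivation:
Contributions: A=17, B=112, D=112
Folded: C
Pot levels (distinct totals of non-folded players): 17, 112
Layer 1-17: 17 each from A, B, D = 17*3 = 51 chips; eligible A, B, D
Layer 18-112: 95 each from B, D = 95*2 = 190 chips; eligible B, D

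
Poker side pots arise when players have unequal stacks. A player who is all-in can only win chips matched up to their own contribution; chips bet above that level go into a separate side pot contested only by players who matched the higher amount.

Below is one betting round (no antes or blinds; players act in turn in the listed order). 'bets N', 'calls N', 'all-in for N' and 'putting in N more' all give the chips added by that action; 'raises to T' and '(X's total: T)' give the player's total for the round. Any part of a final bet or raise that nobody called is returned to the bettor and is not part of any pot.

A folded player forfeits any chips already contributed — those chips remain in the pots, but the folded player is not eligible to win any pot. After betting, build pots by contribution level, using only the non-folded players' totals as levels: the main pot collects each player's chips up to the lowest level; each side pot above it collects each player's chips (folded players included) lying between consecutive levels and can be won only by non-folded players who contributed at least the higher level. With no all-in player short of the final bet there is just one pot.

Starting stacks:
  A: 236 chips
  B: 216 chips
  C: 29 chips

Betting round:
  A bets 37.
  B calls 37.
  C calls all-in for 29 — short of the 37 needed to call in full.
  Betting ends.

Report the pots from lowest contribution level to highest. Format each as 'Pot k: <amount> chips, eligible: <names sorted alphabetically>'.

Contributions: A=37, B=37, C=29
Pot levels (distinct totals of non-folded players): 29, 37
Layer 1-29: 29 each from A, B, C = 29*3 = 87 chips; eligible A, B, C
Layer 30-37: 8 each from A, B = 8*2 = 16 chips; eligible A, B

Pot 1: 87 chips, eligible: A, B, C
Pot 2: 16 chips, eligible: A, B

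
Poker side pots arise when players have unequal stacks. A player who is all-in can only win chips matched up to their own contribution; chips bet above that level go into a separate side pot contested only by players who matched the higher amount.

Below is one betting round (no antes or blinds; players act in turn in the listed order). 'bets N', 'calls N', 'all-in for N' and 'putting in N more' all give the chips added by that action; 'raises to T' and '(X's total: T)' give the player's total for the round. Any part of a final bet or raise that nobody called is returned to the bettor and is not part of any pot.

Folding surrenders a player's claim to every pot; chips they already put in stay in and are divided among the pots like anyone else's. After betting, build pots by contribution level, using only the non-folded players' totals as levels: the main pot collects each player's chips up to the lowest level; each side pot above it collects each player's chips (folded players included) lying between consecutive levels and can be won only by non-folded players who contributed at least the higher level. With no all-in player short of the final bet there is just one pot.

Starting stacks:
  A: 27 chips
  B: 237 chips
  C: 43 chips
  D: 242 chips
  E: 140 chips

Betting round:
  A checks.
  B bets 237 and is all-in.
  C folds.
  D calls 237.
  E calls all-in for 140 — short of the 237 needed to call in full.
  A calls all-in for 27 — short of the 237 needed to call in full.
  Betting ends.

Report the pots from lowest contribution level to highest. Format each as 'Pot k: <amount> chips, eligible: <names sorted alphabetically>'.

Contributions: A=27, B=237, D=237, E=140
Folded: C
Pot levels (distinct totals of non-folded players): 27, 140, 237
Layer 1-27: 27 each from A, B, D, E = 27*4 = 108 chips; eligible A, B, D, E
Layer 28-140: 113 each from B, D, E = 113*3 = 339 chips; eligible B, D, E
Layer 141-237: 97 each from B, D = 97*2 = 194 chips; eligible B, D

Pot 1: 108 chips, eligible: A, B, D, E
Pot 2: 339 chips, eligible: B, D, E
Pot 3: 194 chips, eligible: B, D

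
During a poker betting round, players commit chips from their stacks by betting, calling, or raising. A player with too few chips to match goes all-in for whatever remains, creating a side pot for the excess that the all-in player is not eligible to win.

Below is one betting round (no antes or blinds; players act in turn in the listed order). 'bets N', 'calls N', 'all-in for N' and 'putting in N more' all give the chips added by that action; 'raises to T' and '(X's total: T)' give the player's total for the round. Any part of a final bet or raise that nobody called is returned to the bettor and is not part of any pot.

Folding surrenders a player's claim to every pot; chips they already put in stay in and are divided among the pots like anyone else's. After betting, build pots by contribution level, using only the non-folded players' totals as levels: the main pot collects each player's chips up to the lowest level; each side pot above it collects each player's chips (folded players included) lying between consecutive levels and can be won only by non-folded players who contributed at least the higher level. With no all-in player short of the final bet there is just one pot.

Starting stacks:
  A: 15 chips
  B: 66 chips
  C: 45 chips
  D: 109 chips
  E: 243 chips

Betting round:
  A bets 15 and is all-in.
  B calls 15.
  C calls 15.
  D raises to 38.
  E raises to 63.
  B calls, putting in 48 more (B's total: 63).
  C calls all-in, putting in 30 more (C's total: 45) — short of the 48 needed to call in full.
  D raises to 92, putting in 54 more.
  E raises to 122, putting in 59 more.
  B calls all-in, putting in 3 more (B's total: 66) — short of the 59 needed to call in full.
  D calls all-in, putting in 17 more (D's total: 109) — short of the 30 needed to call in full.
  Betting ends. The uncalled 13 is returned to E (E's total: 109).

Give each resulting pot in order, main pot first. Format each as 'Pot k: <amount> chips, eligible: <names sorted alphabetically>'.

Contributions (after 13 returned to E): A=15, B=66, C=45, D=109, E=109
Pot levels (distinct totals of non-folded players): 15, 45, 66, 109
Layer 1-15: 15 each from A, B, C, D, E = 15*5 = 75 chips; eligible A, B, C, D, E
Layer 16-45: 30 each from B, C, D, E = 30*4 = 120 chips; eligible B, C, D, E
Layer 46-66: 21 each from B, D, E = 21*3 = 63 chips; eligible B, D, E
Layer 67-109: 43 each from D, E = 43*2 = 86 chips; eligible D, E

Pot 1: 75 chips, eligible: A, B, C, D, E
Pot 2: 120 chips, eligible: B, C, D, E
Pot 3: 63 chips, eligible: B, D, E
Pot 4: 86 chips, eligible: D, E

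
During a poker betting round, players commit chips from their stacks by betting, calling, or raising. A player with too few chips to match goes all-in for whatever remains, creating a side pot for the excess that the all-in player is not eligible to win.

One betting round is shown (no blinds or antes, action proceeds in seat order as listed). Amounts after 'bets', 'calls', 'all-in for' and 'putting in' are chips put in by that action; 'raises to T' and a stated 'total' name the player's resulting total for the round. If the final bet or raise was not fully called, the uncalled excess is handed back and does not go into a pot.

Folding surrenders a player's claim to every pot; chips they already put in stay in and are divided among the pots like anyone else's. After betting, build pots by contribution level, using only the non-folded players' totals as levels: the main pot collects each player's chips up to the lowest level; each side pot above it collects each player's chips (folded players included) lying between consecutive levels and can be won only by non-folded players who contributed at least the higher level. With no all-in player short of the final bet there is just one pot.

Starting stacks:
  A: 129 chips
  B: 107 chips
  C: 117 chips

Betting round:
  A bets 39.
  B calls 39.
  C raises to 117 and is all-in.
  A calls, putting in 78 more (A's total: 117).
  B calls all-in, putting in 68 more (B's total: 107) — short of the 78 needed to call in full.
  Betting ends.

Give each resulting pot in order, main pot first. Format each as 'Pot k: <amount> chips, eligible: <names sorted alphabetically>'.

Contributions: A=117, B=107, C=117
Pot levels (distinct totals of non-folded players): 107, 117
Layer 1-107: 107 each from A, B, C = 107*3 = 321 chips; eligible A, B, C
Layer 108-117: 10 each from A, C = 10*2 = 20 chips; eligible A, C

Pot 1: 321 chips, eligible: A, B, C
Pot 2: 20 chips, eligible: A, C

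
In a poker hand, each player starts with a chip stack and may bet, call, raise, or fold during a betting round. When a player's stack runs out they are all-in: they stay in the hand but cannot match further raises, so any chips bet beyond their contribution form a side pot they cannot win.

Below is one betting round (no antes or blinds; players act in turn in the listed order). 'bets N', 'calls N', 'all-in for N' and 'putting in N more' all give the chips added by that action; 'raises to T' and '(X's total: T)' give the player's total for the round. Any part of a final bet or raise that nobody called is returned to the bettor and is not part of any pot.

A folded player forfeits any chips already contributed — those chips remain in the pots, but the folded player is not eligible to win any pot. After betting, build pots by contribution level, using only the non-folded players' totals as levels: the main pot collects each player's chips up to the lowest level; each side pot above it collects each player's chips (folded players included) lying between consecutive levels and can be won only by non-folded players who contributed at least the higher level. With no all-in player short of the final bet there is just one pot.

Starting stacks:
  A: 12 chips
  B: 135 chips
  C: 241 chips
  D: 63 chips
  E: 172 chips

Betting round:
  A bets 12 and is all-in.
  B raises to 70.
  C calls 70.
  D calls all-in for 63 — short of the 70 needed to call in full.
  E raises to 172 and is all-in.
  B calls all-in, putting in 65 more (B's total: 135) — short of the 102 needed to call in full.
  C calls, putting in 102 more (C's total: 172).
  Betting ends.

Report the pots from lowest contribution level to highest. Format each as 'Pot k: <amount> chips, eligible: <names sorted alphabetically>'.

Pot 1: 60 chips, eligible: A, B, C, D, E
Pot 2: 204 chips, eligible: B, C, D, E
Pot 3: 216 chips, eligible: B, C, E
Pot 4: 74 chips, eligible: C, E

Derivation:
Contributions: A=12, B=135, C=172, D=63, E=172
Pot levels (distinct totals of non-folded players): 12, 63, 135, 172
Layer 1-12: 12 each from A, B, C, D, E = 12*5 = 60 chips; eligible A, B, C, D, E
Layer 13-63: 51 each from B, C, D, E = 51*4 = 204 chips; eligible B, C, D, E
Layer 64-135: 72 each from B, C, E = 72*3 = 216 chips; eligible B, C, E
Layer 136-172: 37 each from C, E = 37*2 = 74 chips; eligible C, E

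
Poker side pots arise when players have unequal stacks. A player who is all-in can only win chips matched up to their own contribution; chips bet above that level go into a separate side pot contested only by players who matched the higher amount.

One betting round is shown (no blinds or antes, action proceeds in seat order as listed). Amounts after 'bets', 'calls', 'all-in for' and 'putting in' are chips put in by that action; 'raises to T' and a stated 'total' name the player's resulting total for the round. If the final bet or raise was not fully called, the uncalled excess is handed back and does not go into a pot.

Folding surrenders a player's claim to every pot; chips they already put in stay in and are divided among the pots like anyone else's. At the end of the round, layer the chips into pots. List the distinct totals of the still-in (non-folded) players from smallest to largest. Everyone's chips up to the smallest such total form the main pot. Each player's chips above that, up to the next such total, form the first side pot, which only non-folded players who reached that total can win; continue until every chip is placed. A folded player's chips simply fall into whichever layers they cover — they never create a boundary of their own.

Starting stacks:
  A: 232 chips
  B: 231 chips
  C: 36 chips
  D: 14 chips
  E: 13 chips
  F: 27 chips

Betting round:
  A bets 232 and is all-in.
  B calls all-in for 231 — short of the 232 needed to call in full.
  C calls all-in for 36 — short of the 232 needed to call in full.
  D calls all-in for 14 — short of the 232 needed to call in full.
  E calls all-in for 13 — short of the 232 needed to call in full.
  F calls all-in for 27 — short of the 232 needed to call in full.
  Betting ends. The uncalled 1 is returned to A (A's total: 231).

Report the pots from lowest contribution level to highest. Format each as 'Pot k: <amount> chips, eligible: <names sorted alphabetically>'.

Contributions (after 1 returned to A): A=231, B=231, C=36, D=14, E=13, F=27
Pot levels (distinct totals of non-folded players): 13, 14, 27, 36, 231
Layer 1-13: 13 each from A, B, C, D, E, F = 13*6 = 78 chips; eligible A, B, C, D, E, F
Layer 14-14: 1 each from A, B, C, D, F = 1*5 = 5 chips; eligible A, B, C, D, F
Layer 15-27: 13 each from A, B, C, F = 13*4 = 52 chips; eligible A, B, C, F
Layer 28-36: 9 each from A, B, C = 9*3 = 27 chips; eligible A, B, C
Layer 37-231: 195 each from A, B = 195*2 = 390 chips; eligible A, B

Pot 1: 78 chips, eligible: A, B, C, D, E, F
Pot 2: 5 chips, eligible: A, B, C, D, F
Pot 3: 52 chips, eligible: A, B, C, F
Pot 4: 27 chips, eligible: A, B, C
Pot 5: 390 chips, eligible: A, B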